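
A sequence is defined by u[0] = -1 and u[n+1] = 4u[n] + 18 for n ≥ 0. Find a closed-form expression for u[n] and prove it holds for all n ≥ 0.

Claim: u[n] = 5·4^n − 6.

Base case: u[0] = -1, and 5·4^0 − 6 = 5 − 6 = -1.
Assume u[k] = 5·4^k − 6 for some k ≥ 0.
Then u[k+1] = 4u[k] + 18 = 4·(5·4^k − 6) + 18 = 20·4^k − 24 + 18 = 5·4^{k+1} − 6.
So the formula holds for k+1, and by induction u[n] = 5·4^n − 6 for all n ≥ 0.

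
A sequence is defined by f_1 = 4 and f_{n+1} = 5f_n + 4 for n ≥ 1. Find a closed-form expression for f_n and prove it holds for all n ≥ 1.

Claim: f_n = 5^n − 1.

Base case: f_1 = 4, and 5^1 − 1 = 5 − 1 = 4.
Assume f_k = 5^k − 1 for some k ≥ 1.
Then f_{k+1} = 5f_k + 4 = 5·(5^k − 1) + 4 = 5^{k+1} − 5 + 4 = 5^{k+1} − 1.
By induction, f_n = 5^n − 1 for all n ≥ 1.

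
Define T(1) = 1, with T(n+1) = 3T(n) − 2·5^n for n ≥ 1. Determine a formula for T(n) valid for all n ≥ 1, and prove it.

Claim: T(n) = 2·3^n − 5^n.

Base case: T(1) = 1, and 2·3^1 − 5^1 = 6 − 5 = 1.
Assume T(r) = 2·3^r − 5^r for some r ≥ 1.
Then T(r+1) = 3T(r) − 2·5^r = 3·(2·3^r − 5^r) − 2·5^r = 2·3^{r+1} − 3·5^r − 2·5^r = 2·3^{r+1} − 5·5^r = 2·3^{r+1} − 5^{r+1}.
So the formula holds for r+1, and by induction T(n) = 2·3^n − 5^n for all n ≥ 1.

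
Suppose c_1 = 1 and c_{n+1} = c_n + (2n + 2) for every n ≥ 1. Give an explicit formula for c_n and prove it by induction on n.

Claim: c_n = n^2 + n − 1.

Base case: c_1 = 1, and 1^2 + 1 − 1 = 1.
Assume c_j = j^2 + j − 1.
Then c_{j+1} = c_j + (2j + 2) = (j^2 + j − 1) + (2j + 2) = j^2 + 3j + 1,
and (j+1)^2 + (j+1) − 1 = j^2 + 3j + 1.
Hence c_n = n^2 + n − 1 for every n ≥ 1, by induction.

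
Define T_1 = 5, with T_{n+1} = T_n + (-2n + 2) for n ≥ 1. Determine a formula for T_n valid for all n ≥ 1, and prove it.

Claim: T_n = -n^2 + 3n + 3.

Base case: T_1 = 5, and -1^2 + 3·1 + 3 = 5.
Assume T_j = -j^2 + 3j + 3.
Then T_{j+1} = T_j + (-2j + 2) = (-j^2 + 3j + 3) + (-2j + 2) = -j^2 + j + 5,
and -(j+1)^2 + 3·(j+1) + 3 = -j^2 + j + 5.
This completes the inductive step, so T_n = -n^2 + 3n + 3 for all n ≥ 1.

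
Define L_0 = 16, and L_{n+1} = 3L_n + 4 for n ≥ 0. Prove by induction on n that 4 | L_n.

Base case: L_0 = 16 = 4·4, so 4 | L_0.
Assume 4 | L_k, so L_k = 4t for some integer t.
Then L_{k+1} = 3L_k + 4 = 3·(4t) + 4 = 4(3t + 1), so 4 | L_{k+1}.
By induction, 4 | L_n for all n ≥ 0.

4 | L_n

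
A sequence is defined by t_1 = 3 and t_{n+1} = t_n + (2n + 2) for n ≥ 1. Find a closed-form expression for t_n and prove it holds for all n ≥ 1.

Claim: t_n = n^2 + n + 1.

Base case: t_1 = 3, and 1^2 + 1 + 1 = 3.
Assume t_m = m^2 + m + 1.
Then t_{m+1} = t_m + (2m + 2) = (m^2 + m + 1) + (2m + 2) = m^2 + 3m + 3,
and (m+1)^2 + (m+1) + 1 = m^2 + 3m + 3.
By induction, t_n = n^2 + n + 1 for all n ≥ 1.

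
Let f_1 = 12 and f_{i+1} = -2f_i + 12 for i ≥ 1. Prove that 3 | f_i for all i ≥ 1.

Base case: f_1 = 12 = 3·4, so 3 | f_1.
Assume 3 | f_j, so f_j = 3t for some integer t.
Then f_{j+1} = -2f_j + 12 = -2·(3t) + 12 = 3(-2t + 4), so 3 | f_{j+1}.
This completes the inductive step, so 3 | f_i for all i ≥ 1.

3 | f_i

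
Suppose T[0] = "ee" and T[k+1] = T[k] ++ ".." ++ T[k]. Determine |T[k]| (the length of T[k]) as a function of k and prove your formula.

Claim: |T[k]| = 2^{k+2} − 2.

Base case: |T[0]| = 2, and 2^{0+2} − 2 = 2.
Assume |T[r]| = 2^{r+2} − 2.
Then |T[r+1]| = |T[r]| + 2 + |T[r]| = 2|T[r]| + 2 = 2(2^{r+2} − 2) + 2 = 2^{r+3} − 4 + 2 = 2^{r+3} − 2.
Hence |T[k]| = 2^{k+2} − 2 for every k ≥ 0, by induction.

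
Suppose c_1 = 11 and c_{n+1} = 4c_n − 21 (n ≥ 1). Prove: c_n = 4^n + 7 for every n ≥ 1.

Base case: c_1 = 11, and 4^1 + 7 = 4 + 7 = 11.
Assume c_r = 4^r + 7 for some r ≥ 1.
Then c_{r+1} = 4c_r − 21 = 4·(4^r + 7) − 21 = 4^{r+1} + 28 − 21 = 4^{r+1} + 7.
Hence c_n = 4^n + 7 for every n ≥ 1, by induction.

c_n = 4^n + 7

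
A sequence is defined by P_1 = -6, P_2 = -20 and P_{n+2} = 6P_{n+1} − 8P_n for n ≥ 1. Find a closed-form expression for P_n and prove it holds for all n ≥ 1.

Claim: P_n = -4^n − 2^n.

Base cases: P_1 = -6 and -4^1 − 2^1 = -6; P_2 = -20 and -4^2 − 2^2 = -20.
Assume P_j = -4^j − 2^j for all 1 ≤ j ≤ r, where r ≥ 2.
Then P_{r+1} = 6P_r − 8P_{r−1} = 6·(-4^r − 2^r) − 8·(-4^{r−1} − 2^{r−1}) = -(6·4 − 8)4^{r−1} − (6·2 − 8)2^{r−1} = -16·4^{r−1} − 4·2^{r−1} = -4^{r+1} − 2^{r+1}.
Hence P_n = -4^n − 2^n for every n ≥ 1, by strong induction.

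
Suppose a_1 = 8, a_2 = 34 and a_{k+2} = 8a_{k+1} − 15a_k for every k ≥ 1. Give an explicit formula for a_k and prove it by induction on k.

Claim: a_k = 5^k + 3^k.

Base cases: a_1 = 8 and 5^1 + 3^1 = 8; a_2 = 34 and 5^2 + 3^2 = 34.
Assume a_i = 5^i + 3^i for all 1 ≤ i ≤ j, where j ≥ 2.
Then a_{j+1} = 8a_j − 15a_{j−1} = 8·(5^j + 3^j) − 15·(5^{j−1} + 3^{j−1}) = (8·5 − 15)5^{j−1} + (8·3 − 15)3^{j−1} = 25·5^{j−1} + 9·3^{j−1} = 5^{j+1} + 3^{j+1}.
By strong induction, a_k = 5^k + 3^k for all k ≥ 1.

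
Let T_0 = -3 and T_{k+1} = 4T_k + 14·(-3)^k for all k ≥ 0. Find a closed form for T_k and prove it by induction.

Claim: T_k = -4^k − 2·(-3)^k.

Base case: T_0 = -3, and -4^0 − 2·(-3)^0 = -1 − 2 = -3.
Assume T_r = -4^r − 2·(-3)^r for some r ≥ 0.
Then T_{r+1} = 4T_r + 14·(-3)^r = 4·(-4^r − 2·(-3)^r) + 14·(-3)^r = -4^{r+1} − 8·(-3)^r + 14·(-3)^r = -4^{r+1} + 6·(-3)^r = -4^{r+1} − 2·(-3)^{r+1}.
So the formula holds for r+1, and by induction T_k = -4^k − 2·(-3)^k for all k ≥ 0.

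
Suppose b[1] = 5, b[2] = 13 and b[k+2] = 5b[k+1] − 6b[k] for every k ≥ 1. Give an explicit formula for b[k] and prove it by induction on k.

Claim: b[k] = 2^k + 3^k.

Base cases: b[1] = 5 and 2^1 + 3^1 = 5; b[2] = 13 and 2^2 + 3^2 = 13.
Assume b[i] = 2^i + 3^i for all 1 ≤ i ≤ j, where j ≥ 2.
Then b[j+1] = 5b[j] − 6b[j−1] = 5·(2^j + 3^j) − 6·(2^{j−1} + 3^{j−1}) = (5·2 − 6)2^{j−1} + (5·3 − 6)3^{j−1} = 4·2^{j−1} + 9·3^{j−1} = 2^{j+1} + 3^{j+1}.
By strong induction, b[k] = 2^k + 3^k for all k ≥ 1.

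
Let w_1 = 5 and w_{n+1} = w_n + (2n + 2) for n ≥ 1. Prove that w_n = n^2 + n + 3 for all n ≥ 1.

Base case: w_1 = 5, and 1^2 + 1 + 3 = 5.
Assume w_r = r^2 + r + 3.
Then w_{r+1} = w_r + (2r + 2) = (r^2 + r + 3) + (2r + 2) = r^2 + 3r + 5,
and (r+1)^2 + (r+1) + 3 = r^2 + 3r + 5.
By induction, w_n = n^2 + n + 3 for all n ≥ 1.

w_n = n^2 + n + 3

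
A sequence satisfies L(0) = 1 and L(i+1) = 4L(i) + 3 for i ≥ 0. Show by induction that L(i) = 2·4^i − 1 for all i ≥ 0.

Base case: L(0) = 1, and 2·4^0 − 1 = 2 − 1 = 1.
Assume L(m) = 2·4^m − 1 for some m ≥ 0.
Then L(m+1) = 4L(m) + 3 = 4·(2·4^m − 1) + 3 = 8·4^m − 4 + 3 = 2·4^{m+1} − 1.
This completes the inductive step, so L(i) = 2·4^i − 1 for all i ≥ 0.

L(i) = 2·4^i − 1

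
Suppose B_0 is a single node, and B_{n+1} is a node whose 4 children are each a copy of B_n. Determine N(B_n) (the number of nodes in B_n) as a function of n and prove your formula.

Claim: N(B_n) = (4^{n+1} − 1)/3.

Base case: N(B_0) = 1, and (4^{0+1} − 1)/3 = 1.
Assume N(B_m) = (4^{m+1} − 1)/3.
Then N(B_{m+1}) = 1 + 4N(B_m) = 1 + 4·(4^{m+1} − 1)/3 = 1 + (4^{m+2} − 4)/3 = (3 + 4^{m+2} − 4)/3 = (4^{m+2} − 1)/3.
By induction, N(B_n) = (4^{n+1} − 1)/3 for all n ≥ 0.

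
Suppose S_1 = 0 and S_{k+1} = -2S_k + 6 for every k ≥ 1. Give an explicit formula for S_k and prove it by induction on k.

Claim: S_k = (-2)^k + 2.

Base case: S_1 = 0, and (-2)^1 + 2 = -2 + 2 = 0.
Assume S_r = (-2)^r + 2 for some r ≥ 1.
Then S_{r+1} = -2S_r + 6 = -2·((-2)^r + 2) + 6 = -2·(-2)^r − 4 + 6 = (-2)^{r+1} + 2.
So the formula holds for r+1, and by induction S_k = (-2)^k + 2 for all k ≥ 1.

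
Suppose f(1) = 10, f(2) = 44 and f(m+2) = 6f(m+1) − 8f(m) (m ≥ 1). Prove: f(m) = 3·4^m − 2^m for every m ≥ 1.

Base cases: f(1) = 10 and 3·4^1 − 2^1 = 10; f(2) = 44 and 3·4^2 − 2^2 = 44.
Assume f(j) = 3·4^j − 2^j for all 1 ≤ j ≤ r, where r ≥ 2.
Then f(r+1) = 6f(r) − 8f(r−1) = 6·(3·4^r − 2^r) − 8·(3·4^{r−1} − 2^{r−1}) = 3·(6·4 − 8)4^{r−1} − (6·2 − 8)2^{r−1} = 48·4^{r−1} − 4·2^{r−1} = 3·4^{r+1} − 2^{r+1}.
So the formula holds for r+1, and by strong induction f(m) = 3·4^m − 2^m for all m ≥ 1.

f(m) = 3·4^m − 2^m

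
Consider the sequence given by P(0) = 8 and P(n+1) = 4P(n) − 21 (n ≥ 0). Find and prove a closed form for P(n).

Claim: P(n) = 4^n + 7.

Base case: P(0) = 8, and 4^0 + 7 = 1 + 7 = 8.
Assume P(m) = 4^m + 7 for some m ≥ 0.
Then P(m+1) = 4P(m) − 21 = 4·(4^m + 7) − 21 = 4^{m+1} + 28 − 21 = 4^{m+1} + 7.
By induction, P(n) = 4^n + 7 for all n ≥ 0.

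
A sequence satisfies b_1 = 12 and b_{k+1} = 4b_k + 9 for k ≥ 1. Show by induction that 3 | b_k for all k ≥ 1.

Base case: b_1 = 12 = 3·4, so 3 | b_1.
Assume 3 | b_m, so b_m = 3t for some integer t.
Then b_{m+1} = 4b_m + 9 = 4·(3t) + 9 = 3(4t + 3), so 3 | b_{m+1}.
By induction, 3 | b_k for all k ≥ 1.

3 | b_k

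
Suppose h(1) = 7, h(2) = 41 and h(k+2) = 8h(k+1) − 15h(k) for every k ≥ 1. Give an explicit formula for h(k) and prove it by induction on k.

Claim: h(k) = -3^k + 2·5^k.

Base cases: h(1) = 7 and -3^1 + 2·5^1 = 7; h(2) = 41 and -3^2 + 2·5^2 = 41.
Assume h(i) = -3^i + 2·5^i for all 1 ≤ i ≤ j, where j ≥ 2.
Then h(j+1) = 8h(j) − 15h(j−1) = 8·(-3^j + 2·5^j) − 15·(-3^{j−1} + 2·5^{j−1}) = -(8·3 − 15)3^{j−1} + 2·(8·5 − 15)5^{j−1} = -9·3^{j−1} + 50·5^{j−1} = -3^{j+1} + 2·5^{j+1}.
By strong induction, h(k) = -3^k + 2·5^k for all k ≥ 1.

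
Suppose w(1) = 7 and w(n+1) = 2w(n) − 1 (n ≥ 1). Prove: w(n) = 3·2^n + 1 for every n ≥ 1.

Base case: w(1) = 7, and 3·2^1 + 1 = 6 + 1 = 7.
Assume w(k) = 3·2^k + 1 for some k ≥ 1.
Then w(k+1) = 2w(k) − 1 = 2·(3·2^k + 1) − 1 = 6·2^k + 2 − 1 = 3·2^{k+1} + 1.
By induction, w(n) = 3·2^n + 1 for all n ≥ 1.

w(n) = 3·2^n + 1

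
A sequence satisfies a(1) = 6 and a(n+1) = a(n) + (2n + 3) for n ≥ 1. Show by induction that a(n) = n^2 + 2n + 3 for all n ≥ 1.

Base case: a(1) = 6, and 1^2 + 2·1 + 3 = 6.
Assume a(r) = r^2 + 2r + 3.
Then a(r+1) = a(r) + (2r + 3) = (r^2 + 2r + 3) + (2r + 3) = r^2 + 4r + 6,
and (r+1)^2 + 2·(r+1) + 3 = r^2 + 4r + 6.
By induction, a(n) = n^2 + 2n + 3 for all n ≥ 1.

a(n) = n^2 + 2n + 3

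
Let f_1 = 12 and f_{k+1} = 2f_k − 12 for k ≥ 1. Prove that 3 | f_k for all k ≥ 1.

Base case: f_1 = 12 = 3·4, so 3 | f_1.
Assume 3 | f_j, so f_j = 3t for some integer t.
Then f_{j+1} = 2f_j − 12 = 2·(3t) − 12 = 3(2t − 4), so 3 | f_{j+1}.
Hence 3 | f_k for every k ≥ 1, by induction.

3 | f_k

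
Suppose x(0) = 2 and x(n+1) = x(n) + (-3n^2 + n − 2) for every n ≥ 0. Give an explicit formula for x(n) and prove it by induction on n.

Claim: x(n) = -n^3 + 2n^2 − 3n + 2.

Base case: x(0) = 2, and -0^3 + 2·0^2 − 3·0 + 2 = 2.
Assume x(r) = -r^3 + 2r^2 − 3r + 2.
Then x(r+1) = x(r) + (-3r^2 + r − 2) = (-r^3 + 2r^2 − 3r + 2) + (-3r^2 + r − 2) = -r^3 − r^2 − 2r,
and -(r+1)^3 + 2·(r+1)^2 − 3·(r+1) + 2 = -r^3 − r^2 − 2r.
This completes the inductive step, so x(n) = -n^3 + 2n^2 − 3n + 2 for all n ≥ 0.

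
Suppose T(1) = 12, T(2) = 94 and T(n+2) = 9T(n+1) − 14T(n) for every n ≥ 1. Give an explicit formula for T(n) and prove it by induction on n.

Claim: T(n) = 2·7^n − 2^n.

Base cases: T(1) = 12 and 2·7^1 − 2^1 = 12; T(2) = 94 and 2·7^2 − 2^2 = 94.
Assume T(j) = 2·7^j − 2^j for all 1 ≤ j ≤ r, where r ≥ 2.
Then T(r+1) = 9T(r) − 14T(r−1) = 9·(2·7^r − 2^r) − 14·(2·7^{r−1} − 2^{r−1}) = 2·(9·7 − 14)7^{r−1} − (9·2 − 14)2^{r−1} = 98·7^{r−1} − 4·2^{r−1} = 2·7^{r+1} − 2^{r+1}.
By strong induction, T(n) = 2·7^n − 2^n for all n ≥ 1.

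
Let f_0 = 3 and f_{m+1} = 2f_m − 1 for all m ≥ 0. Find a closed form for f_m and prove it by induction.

Claim: f_m = 2^{m+1} + 1.

Base case: f_0 = 3, and 2^{0+1} + 1 = 2 + 1 = 3.
Assume f_j = 2^{j+1} + 1 for some j ≥ 0.
Then f_{j+1} = 2f_j − 1 = 2·(2^{j+1} + 1) − 1 = 2^{j+2} + 2 − 1 = 2^{j+2} + 1.
This completes the inductive step, so f_m = 2^{m+1} + 1 for all m ≥ 0.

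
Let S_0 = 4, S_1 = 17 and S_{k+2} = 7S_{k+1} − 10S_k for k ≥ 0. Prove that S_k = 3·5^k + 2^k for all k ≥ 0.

Base cases: S_0 = 4 and 3·5^0 + 2^0 = 4; S_1 = 17 and 3·5^1 + 2^1 = 17.
Assume S_j = 3·5^j + 2^j for all 0 ≤ j ≤ m, where m ≥ 1.
Then S_{m+1} = 7S_m − 10S_{m−1} = 7·(3·5^m + 2^m) − 10·(3·5^{m−1} + 2^{m−1}) = 3·(7·5 − 10)5^{m−1} + (7·2 − 10)2^{m−1} = 75·5^{m−1} + 4·2^{m−1} = 3·5^{m+1} + 2^{m+1}.
This completes the inductive step, so S_k = 3·5^k + 2^k for all k ≥ 0.

S_k = 3·5^k + 2^k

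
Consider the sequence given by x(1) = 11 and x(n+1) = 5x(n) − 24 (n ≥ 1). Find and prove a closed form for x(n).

Claim: x(n) = 5^n + 6.

Base case: x(1) = 11, and 5^1 + 6 = 5 + 6 = 11.
Assume x(m) = 5^m + 6 for some m ≥ 1.
Then x(m+1) = 5x(m) − 24 = 5·(5^m + 6) − 24 = 5^{m+1} + 30 − 24 = 5^{m+1} + 6.
Hence x(n) = 5^n + 6 for every n ≥ 1, by induction.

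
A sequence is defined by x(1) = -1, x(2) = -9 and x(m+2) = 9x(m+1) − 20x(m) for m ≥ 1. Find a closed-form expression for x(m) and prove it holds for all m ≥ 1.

Claim: x(m) = 4^m − 5^m.

Base cases: x(1) = -1 and 4^1 − 5^1 = -1; x(2) = -9 and 4^2 − 5^2 = -9.
Assume x(j) = 4^j − 5^j for all 1 ≤ j ≤ k, where k ≥ 2.
Then x(k+1) = 9x(k) − 20x(k−1) = 9·(4^k − 5^k) − 20·(4^{k−1} − 5^{k−1}) = (9·4 − 20)4^{k−1} − (9·5 − 20)5^{k−1} = 16·4^{k−1} − 25·5^{k−1} = 4^{k+1} − 5^{k+1}.
So the formula holds for k+1, and by strong induction x(m) = 4^m − 5^m for all m ≥ 1.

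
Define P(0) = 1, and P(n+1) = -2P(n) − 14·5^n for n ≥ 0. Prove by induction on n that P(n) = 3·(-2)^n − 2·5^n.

Base case: P(0) = 1, and 3·(-2)^0 − 2·5^0 = 3 − 2 = 1.
Assume P(k) = 3·(-2)^k − 2·5^k for some k ≥ 0.
Then P(k+1) = -2P(k) − 14·5^k = -2·(3·(-2)^k − 2·5^k) − 14·5^k = 3·(-2)^{k+1} + 4·5^k − 14·5^k = 3·(-2)^{k+1} − 10·5^k = 3·(-2)^{k+1} − 2·5^{k+1}.
So the formula holds for k+1, and by induction P(n) = 3·(-2)^n − 2·5^n for all n ≥ 0.

P(n) = 3·(-2)^n − 2·5^n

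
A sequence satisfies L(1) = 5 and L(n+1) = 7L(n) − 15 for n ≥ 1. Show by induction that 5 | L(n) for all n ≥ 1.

Base case: L(1) = 5 = 5·1, so 5 | L(1).
Assume 5 | L(j), so L(j) = 5t for some integer t.
Then L(j+1) = 7L(j) − 15 = 7·(5t) − 15 = 5(7t − 3), so 5 | L(j+1).
Hence 5 | L(n) for every n ≥ 1, by induction.

5 | L(n)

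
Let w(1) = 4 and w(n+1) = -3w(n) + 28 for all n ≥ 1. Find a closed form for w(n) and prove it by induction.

Claim: w(n) = (-3)^n + 7.

Base case: w(1) = 4, and (-3)^1 + 7 = -3 + 7 = 4.
Assume w(j) = (-3)^j + 7 for some j ≥ 1.
Then w(j+1) = -3w(j) + 28 = -3·((-3)^j + 7) + 28 = -3·(-3)^j − 21 + 28 = (-3)^{j+1} + 7.
This completes the inductive step, so w(n) = (-3)^n + 7 for all n ≥ 1.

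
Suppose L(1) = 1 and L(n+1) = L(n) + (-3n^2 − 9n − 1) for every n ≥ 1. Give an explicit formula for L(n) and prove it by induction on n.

Claim: L(n) = -n^3 − 3n^2 + 3n + 2.

Base case: L(1) = 1, and -1^3 − 3·1^2 + 3·1 + 2 = 1.
Assume L(k) = -k^3 − 3k^2 + 3k + 2.
Then L(k+1) = L(k) + (-3k^2 − 9k − 1) = (-k^3 − 3k^2 + 3k + 2) + (-3k^2 − 9k − 1) = -k^3 − 6k^2 − 6k + 1,
and -(k+1)^3 − 3·(k+1)^2 + 3·(k+1) + 2 = -k^3 − 6k^2 − 6k + 1.
Hence L(n) = -n^3 − 3n^2 + 3n + 2 for every n ≥ 1, by induction.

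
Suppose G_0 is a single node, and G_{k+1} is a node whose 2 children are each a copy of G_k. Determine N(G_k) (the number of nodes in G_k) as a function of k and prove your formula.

Claim: N(G_k) = 2^{k+1} − 1.

Base case: N(G_0) = 1, and 2^{0+1} − 1 = 1.
Assume N(G_j) = 2^{j+1} − 1.
Then N(G_{j+1}) = 1 + 2N(G_j) = 1 + 2(2^{j+1} − 1) = 2^{j+2} − 2 + 1 = 2^{j+2} − 1.
By induction, N(G_k) = 2^{k+1} − 1 for all k ≥ 0.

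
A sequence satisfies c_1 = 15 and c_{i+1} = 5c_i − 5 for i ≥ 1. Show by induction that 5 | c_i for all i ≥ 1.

Base case: c_1 = 15 = 5·3, so 5 | c_1.
Assume 5 | c_r, so c_r = 5t for some integer t.
Then c_{r+1} = 5c_r − 5 = 5·(5t) − 5 = 5(5t − 1), so 5 | c_{r+1}.
This completes the inductive step, so 5 | c_i for all i ≥ 1.

5 | c_i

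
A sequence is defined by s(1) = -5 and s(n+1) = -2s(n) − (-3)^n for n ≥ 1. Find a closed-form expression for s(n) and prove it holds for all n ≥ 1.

Claim: s(n) = (-2)^n + (-3)^n.

Base case: s(1) = -5, and (-2)^1 + (-3)^1 = -2 − 3 = -5.
Assume s(m) = (-2)^m + (-3)^m for some m ≥ 1.
Then s(m+1) = -2s(m) − (-3)^m = -2·((-2)^m + (-3)^m) − (-3)^m = (-2)^{m+1} − 2·(-3)^m − (-3)^m = (-2)^{m+1} − 3·(-3)^m = (-2)^{m+1} + (-3)^{m+1}.
By induction, s(n) = (-2)^n + (-3)^n for all n ≥ 1.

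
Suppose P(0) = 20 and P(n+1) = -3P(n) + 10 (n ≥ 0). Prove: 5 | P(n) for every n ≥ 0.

Base case: P(0) = 20 = 5·4, so 5 | P(0).
Assume 5 | P(j), so P(j) = 5t for some integer t.
Then P(j+1) = -3P(j) + 10 = -3·(5t) + 10 = 5(-3t + 2), so 5 | P(j+1).
So the property holds for j+1, and by induction 5 | P(n) for all n ≥ 0.

5 | P(n)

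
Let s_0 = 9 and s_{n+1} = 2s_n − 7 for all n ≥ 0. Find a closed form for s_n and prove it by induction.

Claim: s_n = 2^{n+1} + 7.

Base case: s_0 = 9, and 2^{0+1} + 7 = 2 + 7 = 9.
Assume s_r = 2^{r+1} + 7 for some r ≥ 0.
Then s_{r+1} = 2s_r − 7 = 2·(2^{r+1} + 7) − 7 = 2^{r+2} + 14 − 7 = 2^{r+2} + 7.
This completes the inductive step, so s_n = 2^{n+1} + 7 for all n ≥ 0.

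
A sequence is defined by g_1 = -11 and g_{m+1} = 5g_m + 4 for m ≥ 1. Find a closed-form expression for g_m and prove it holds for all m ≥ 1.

Claim: g_m = -2·5^m − 1.

Base case: g_1 = -11, and -2·5^1 − 1 = -10 − 1 = -11.
Assume g_k = -2·5^k − 1 for some k ≥ 1.
Then g_{k+1} = 5g_k + 4 = 5·(-2·5^k − 1) + 4 = -10·5^k − 5 + 4 = -2·5^{k+1} − 1.
This completes the inductive step, so g_m = -2·5^m − 1 for all m ≥ 1.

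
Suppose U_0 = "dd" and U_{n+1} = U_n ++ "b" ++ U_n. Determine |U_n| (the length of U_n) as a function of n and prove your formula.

Claim: |U_n| = 3·2^n − 1.

Base case: |U_0| = 2, and 3·2^0 − 1 = 2.
Assume |U_k| = 3·2^k − 1.
Then |U_{k+1}| = |U_k| + 1 + |U_k| = 2|U_k| + 1 = 2(3·2^k − 1) + 1 = 3·2^{k+1} − 2 + 1 = 3·2^{k+1} − 1.
This completes the inductive step, so |U_n| = 3·2^n − 1 for all n ≥ 0.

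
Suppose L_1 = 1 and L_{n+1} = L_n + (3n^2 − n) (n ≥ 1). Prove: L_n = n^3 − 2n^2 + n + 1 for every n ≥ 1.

Base case: L_1 = 1, and 1^3 − 2·1^2 + 1 + 1 = 1.
Assume L_m = m^3 − 2m^2 + m + 1.
Then L_{m+1} = L_m + (3m^2 − m) = (m^3 − 2m^2 + m + 1) + (3m^2 − m) = m^3 + m^2 + 1,
and (m+1)^3 − 2·(m+1)^2 + (m+1) + 1 = m^3 + m^2 + 1.
Hence L_n = n^3 − 2n^2 + n + 1 for every n ≥ 1, by induction.

L_n = n^3 − 2n^2 + n + 1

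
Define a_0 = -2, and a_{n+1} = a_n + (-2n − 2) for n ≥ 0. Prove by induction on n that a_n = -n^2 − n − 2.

Base case: a_0 = -2, and -0^2 − 0 − 2 = -2.
Assume a_r = -r^2 − r − 2.
Then a_{r+1} = a_r + (-2r − 2) = (-r^2 − r − 2) + (-2r − 2) = -r^2 − 3r − 4,
and -(r+1)^2 − (r+1) − 2 = -r^2 − 3r − 4.
Hence a_n = -n^2 − n − 2 for every n ≥ 0, by induction.

a_n = -n^2 − n − 2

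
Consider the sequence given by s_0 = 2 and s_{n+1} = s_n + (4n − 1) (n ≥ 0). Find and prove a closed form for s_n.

Claim: s_n = 2n^2 − 3n + 2.

Base case: s_0 = 2, and 2·0^2 − 3·0 + 2 = 2.
Assume s_k = 2k^2 − 3k + 2.
Then s_{k+1} = s_k + (4k − 1) = (2k^2 − 3k + 2) + (4k − 1) = 2k^2 + k + 1,
and 2·(k+1)^2 − 3·(k+1) + 2 = 2k^2 + k + 1.
This completes the inductive step, so s_n = 2n^2 − 3n + 2 for all n ≥ 0.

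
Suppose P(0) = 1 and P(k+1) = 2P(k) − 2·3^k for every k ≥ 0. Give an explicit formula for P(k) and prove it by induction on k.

Claim: P(k) = 3·2^k − 2·3^k.

Base case: P(0) = 1, and 3·2^0 − 2·3^0 = 3 − 2 = 1.
Assume P(r) = 3·2^r − 2·3^r for some r ≥ 0.
Then P(r+1) = 2P(r) − 2·3^r = 2·(3·2^r − 2·3^r) − 2·3^r = 3·2^{r+1} − 4·3^r − 2·3^r = 3·2^{r+1} − 6·3^r = 3·2^{r+1} − 2·3^{r+1}.
By induction, P(k) = 3·2^k − 2·3^k for all k ≥ 0.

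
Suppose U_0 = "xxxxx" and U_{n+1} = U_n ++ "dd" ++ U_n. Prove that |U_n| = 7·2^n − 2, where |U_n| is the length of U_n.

Base case: |U_0| = 5, and 7·2^0 − 2 = 5.
Assume |U_r| = 7·2^r − 2.
Then |U_{r+1}| = |U_r| + 2 + |U_r| = 2|U_r| + 2 = 2(7·2^r − 2) + 2 = 7·2^{r+1} − 4 + 2 = 7·2^{r+1} − 2.
This completes the inductive step, so |U_n| = 7·2^n − 2 for all n ≥ 0.

|U_n| = 7·2^n − 2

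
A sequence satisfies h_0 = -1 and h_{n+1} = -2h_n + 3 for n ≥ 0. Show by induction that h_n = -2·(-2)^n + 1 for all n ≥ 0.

Base case: h_0 = -1, and -2·(-2)^0 + 1 = -2 + 1 = -1.
Assume h_m = -2·(-2)^m + 1 for some m ≥ 0.
Then h_{m+1} = -2h_m + 3 = -2·(-2·(-2)^m + 1) + 3 = 4·(-2)^m − 2 + 3 = -2·(-2)^{m+1} + 1.
By induction, h_n = -2·(-2)^n + 1 for all n ≥ 0.

h_n = -2·(-2)^n + 1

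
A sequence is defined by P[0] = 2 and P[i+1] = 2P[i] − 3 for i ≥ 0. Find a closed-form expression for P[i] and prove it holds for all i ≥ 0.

Claim: P[i] = -2^i + 3.

Base case: P[0] = 2, and -2^0 + 3 = -1 + 3 = 2.
Assume P[j] = -2^j + 3 for some j ≥ 0.
Then P[j+1] = 2P[j] − 3 = 2·(-2^j + 3) − 3 = -2^{j+1} + 6 − 3 = -2^{j+1} + 3.
By induction, P[i] = -2^i + 3 for all i ≥ 0.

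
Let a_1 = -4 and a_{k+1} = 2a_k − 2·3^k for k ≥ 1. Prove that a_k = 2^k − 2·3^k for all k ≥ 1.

Base case: a_1 = -4, and 2^1 − 2·3^1 = 2 − 6 = -4.
Assume a_m = 2^m − 2·3^m for some m ≥ 1.
Then a_{m+1} = 2a_m − 2·3^m = 2·(2^m − 2·3^m) − 2·3^m = 2^{m+1} − 4·3^m − 2·3^m = 2^{m+1} − 6·3^m = 2^{m+1} − 2·3^{m+1}.
By induction, a_k = 2^k − 2·3^k for all k ≥ 1.

a_k = 2^k − 2·3^k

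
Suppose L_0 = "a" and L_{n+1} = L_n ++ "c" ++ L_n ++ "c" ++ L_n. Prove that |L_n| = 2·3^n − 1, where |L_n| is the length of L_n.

Base case: |L_0| = 1, and 2·3^0 − 1 = 1.
Assume |L_m| = 2·3^m − 1.
Then |L_{m+1}| = 3|L_m| + 2 = 3(2·3^m − 1) + 2 = 2·3^{m+1} − 3 + 2 = 2·3^{m+1} − 1.
Hence |L_n| = 2·3^n − 1 for every n ≥ 0, by induction.

|L_n| = 2·3^n − 1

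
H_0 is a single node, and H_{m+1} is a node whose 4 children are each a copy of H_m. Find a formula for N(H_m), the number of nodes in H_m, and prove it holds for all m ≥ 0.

Claim: N(H_m) = (4^{m+1} − 1)/3.

Base case: N(H_0) = 1, and (4^{0+1} − 1)/3 = 1.
Assume N(H_r) = (4^{r+1} − 1)/3.
Then N(H_{r+1}) = 1 + 4N(H_r) = 1 + 4·(4^{r+1} − 1)/3 = 1 + (4^{r+2} − 4)/3 = (3 + 4^{r+2} − 4)/3 = (4^{r+2} − 1)/3.
This completes the inductive step, so N(H_m) = (4^{m+1} − 1)/3 for all m ≥ 0.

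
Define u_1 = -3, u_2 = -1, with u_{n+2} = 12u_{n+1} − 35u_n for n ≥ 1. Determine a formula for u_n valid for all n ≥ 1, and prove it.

Claim: u_n = 7^n − 2·5^n.

Base cases: u_1 = -3 and 7^1 − 2·5^1 = -3; u_2 = -1 and 7^2 − 2·5^2 = -1.
Assume u_i = 7^i − 2·5^i for all 1 ≤ i ≤ j, where j ≥ 2.
Then u_{j+1} = 12u_j − 35u_{j−1} = 12·(7^j − 2·5^j) − 35·(7^{j−1} − 2·5^{j−1}) = (12·7 − 35)7^{j−1} − 2·(12·5 − 35)5^{j−1} = 49·7^{j−1} − 50·5^{j−1} = 7^{j+1} − 2·5^{j+1}.
Hence u_n = 7^n − 2·5^n for every n ≥ 1, by strong induction.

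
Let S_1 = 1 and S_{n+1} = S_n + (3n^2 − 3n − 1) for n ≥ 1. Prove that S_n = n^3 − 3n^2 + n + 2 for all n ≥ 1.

Base case: S_1 = 1, and 1^3 − 3·1^2 + 1 + 2 = 1.
Assume S_m = m^3 − 3m^2 + m + 2.
Then S_{m+1} = S_m + (3m^2 − 3m − 1) = (m^3 − 3m^2 + m + 2) + (3m^2 − 3m − 1) = m^3 − 2m + 1,
and (m+1)^3 − 3·(m+1)^2 + (m+1) + 2 = m^3 − 2m + 1.
By induction, S_n = n^3 − 3n^2 + n + 2 for all n ≥ 1.

S_n = n^3 − 3n^2 + n + 2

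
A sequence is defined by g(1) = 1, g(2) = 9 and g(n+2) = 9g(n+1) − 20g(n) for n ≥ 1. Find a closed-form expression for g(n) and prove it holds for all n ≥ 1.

Claim: g(n) = 5^n − 4^n.

Base cases: g(1) = 1 and 5^1 − 4^1 = 1; g(2) = 9 and 5^2 − 4^2 = 9.
Assume g(j) = 5^j − 4^j for all 1 ≤ j ≤ k, where k ≥ 2.
Then g(k+1) = 9g(k) − 20g(k−1) = 9·(5^k − 4^k) − 20·(5^{k−1} − 4^{k−1}) = (9·5 − 20)5^{k−1} − (9·4 − 20)4^{k−1} = 25·5^{k−1} − 16·4^{k−1} = 5^{k+1} − 4^{k+1}.
Hence g(n) = 5^n − 4^n for every n ≥ 1, by strong induction.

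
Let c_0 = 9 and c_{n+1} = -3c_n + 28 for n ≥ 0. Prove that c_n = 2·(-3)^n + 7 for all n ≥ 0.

Base case: c_0 = 9, and 2·(-3)^0 + 7 = 2 + 7 = 9.
Assume c_m = 2·(-3)^m + 7 for some m ≥ 0.
Then c_{m+1} = -3c_m + 28 = -3·(2·(-3)^m + 7) + 28 = -6·(-3)^m − 21 + 28 = 2·(-3)^{m+1} + 7.
This completes the inductive step, so c_n = 2·(-3)^n + 7 for all n ≥ 0.

c_n = 2·(-3)^n + 7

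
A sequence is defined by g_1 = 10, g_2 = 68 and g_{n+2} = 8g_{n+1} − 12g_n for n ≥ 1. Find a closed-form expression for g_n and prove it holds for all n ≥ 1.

Claim: g_n = -2^n + 2·6^n.

Base cases: g_1 = 10 and -2^1 + 2·6^1 = 10; g_2 = 68 and -2^2 + 2·6^2 = 68.
Assume g_j = -2^j + 2·6^j for all 1 ≤ j ≤ m, where m ≥ 2.
Then g_{m+1} = 8g_m − 12g_{m−1} = 8·(-2^m + 2·6^m) − 12·(-2^{m−1} + 2·6^{m−1}) = -(8·2 − 12)2^{m−1} + 2·(8·6 − 12)6^{m−1} = -4·2^{m−1} + 72·6^{m−1} = -2^{m+1} + 2·6^{m+1}.
By strong induction, g_n = -2^n + 2·6^n for all n ≥ 1.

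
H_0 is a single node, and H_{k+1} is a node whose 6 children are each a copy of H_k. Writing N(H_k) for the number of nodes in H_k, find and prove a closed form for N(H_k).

Claim: N(H_k) = (6^{k+1} − 1)/5.

Base case: N(H_0) = 1, and (6^{0+1} − 1)/5 = 1.
Assume N(H_m) = (6^{m+1} − 1)/5.
Then N(H_{m+1}) = 1 + 6N(H_m) = 1 + 6·(6^{m+1} − 1)/5 = 1 + (6^{m+2} − 6)/5 = (5 + 6^{m+2} − 6)/5 = (6^{m+2} − 1)/5.
This completes the inductive step, so N(H_k) = (6^{k+1} − 1)/5 for all k ≥ 0.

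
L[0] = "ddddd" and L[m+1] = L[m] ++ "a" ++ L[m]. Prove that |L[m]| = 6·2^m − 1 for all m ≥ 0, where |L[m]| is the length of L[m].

Base case: |L[0]| = 5, and 6·2^0 − 1 = 5.
Assume |L[r]| = 6·2^r − 1.
Then |L[r+1]| = |L[r]| + 1 + |L[r]| = 2|L[r]| + 1 = 2(6·2^r − 1) + 1 = 6·2^{r+1} − 2 + 1 = 6·2^{r+1} − 1.
This completes the inductive step, so |L[m]| = 6·2^m − 1 for all m ≥ 0.

|L[m]| = 6·2^m − 1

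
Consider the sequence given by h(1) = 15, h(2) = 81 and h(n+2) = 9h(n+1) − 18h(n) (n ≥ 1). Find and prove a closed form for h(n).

Claim: h(n) = 2·6^n + 3^n.

Base cases: h(1) = 15 and 2·6^1 + 3^1 = 15; h(2) = 81 and 2·6^2 + 3^2 = 81.
Assume h(i) = 2·6^i + 3^i for all 1 ≤ i ≤ j, where j ≥ 2.
Then h(j+1) = 9h(j) − 18h(j−1) = 9·(2·6^j + 3^j) − 18·(2·6^{j−1} + 3^{j−1}) = 2·(9·6 − 18)6^{j−1} + (9·3 − 18)3^{j−1} = 72·6^{j−1} + 9·3^{j−1} = 2·6^{j+1} + 3^{j+1}.
This completes the inductive step, so h(n) = 2·6^n + 3^n for all n ≥ 1.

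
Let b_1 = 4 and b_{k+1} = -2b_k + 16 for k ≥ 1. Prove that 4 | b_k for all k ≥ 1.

Base case: b_1 = 4 = 4·1, so 4 | b_1.
Assume 4 | b_j, so b_j = 4t for some integer t.
Then b_{j+1} = -2b_j + 16 = -2·(4t) + 16 = 4(-2t + 4), so 4 | b_{j+1}.
By induction, 4 | b_k for all k ≥ 1.

4 | b_k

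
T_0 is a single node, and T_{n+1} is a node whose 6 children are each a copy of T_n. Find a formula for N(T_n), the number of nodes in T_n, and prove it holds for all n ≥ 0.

Claim: N(T_n) = (6^{n+1} − 1)/5.

Base case: N(T_0) = 1, and (6^{0+1} − 1)/5 = 1.
Assume N(T_k) = (6^{k+1} − 1)/5.
Then N(T_{k+1}) = 1 + 6N(T_k) = 1 + 6·(6^{k+1} − 1)/5 = 1 + (6^{k+2} − 6)/5 = (5 + 6^{k+2} − 6)/5 = (6^{k+2} − 1)/5.
So the formula holds for k+1, and by induction N(T_n) = (6^{n+1} − 1)/5 for all n ≥ 0.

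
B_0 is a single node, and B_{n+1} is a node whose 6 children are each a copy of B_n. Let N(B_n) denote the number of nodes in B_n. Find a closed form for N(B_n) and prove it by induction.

Claim: N(B_n) = (6^{n+1} − 1)/5.

Base case: N(B_0) = 1, and (6^{0+1} − 1)/5 = 1.
Assume N(B_m) = (6^{m+1} − 1)/5.
Then N(B_{m+1}) = 1 + 6N(B_m) = 1 + 6·(6^{m+1} − 1)/5 = 1 + (6^{m+2} − 6)/5 = (5 + 6^{m+2} − 6)/5 = (6^{m+2} − 1)/5.
By induction, N(B_n) = (6^{n+1} − 1)/5 for all n ≥ 0.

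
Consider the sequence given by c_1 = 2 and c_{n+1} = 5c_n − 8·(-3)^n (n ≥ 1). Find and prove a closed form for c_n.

Claim: c_n = 5^n + (-3)^n.

Base case: c_1 = 2, and 5^1 + (-3)^1 = 5 − 3 = 2.
Assume c_j = 5^j + (-3)^j for some j ≥ 1.
Then c_{j+1} = 5c_j − 8·(-3)^j = 5·(5^j + (-3)^j) − 8·(-3)^j = 5^{j+1} + 5·(-3)^j − 8·(-3)^j = 5^{j+1} − 3·(-3)^j = 5^{j+1} + (-3)^{j+1}.
This completes the inductive step, so c_n = 5^n + (-3)^n for all n ≥ 1.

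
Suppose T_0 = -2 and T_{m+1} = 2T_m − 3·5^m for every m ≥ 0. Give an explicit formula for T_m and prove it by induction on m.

Claim: T_m = -2^m − 5^m.

Base case: T_0 = -2, and -2^0 − 5^0 = -1 − 1 = -2.
Assume T_r = -2^r − 5^r for some r ≥ 0.
Then T_{r+1} = 2T_r − 3·5^r = 2·(-2^r − 5^r) − 3·5^r = -2^{r+1} − 2·5^r − 3·5^r = -2^{r+1} − 5·5^r = -2^{r+1} − 5^{r+1}.
So the formula holds for r+1, and by induction T_m = -2^m − 5^m for all m ≥ 0.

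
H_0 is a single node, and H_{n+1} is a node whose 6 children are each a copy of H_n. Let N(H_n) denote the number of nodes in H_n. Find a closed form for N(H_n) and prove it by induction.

Claim: N(H_n) = (6^{n+1} − 1)/5.

Base case: N(H_0) = 1, and (6^{0+1} − 1)/5 = 1.
Assume N(H_r) = (6^{r+1} − 1)/5.
Then N(H_{r+1}) = 1 + 6N(H_r) = 1 + 6·(6^{r+1} − 1)/5 = 1 + (6^{r+2} − 6)/5 = (5 + 6^{r+2} − 6)/5 = (6^{r+2} − 1)/5.
This completes the inductive step, so N(H_n) = (6^{n+1} − 1)/5 for all n ≥ 0.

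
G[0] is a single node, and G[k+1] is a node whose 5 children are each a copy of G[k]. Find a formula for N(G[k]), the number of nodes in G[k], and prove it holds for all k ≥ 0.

Claim: N(G[k]) = (5^{k+1} − 1)/4.

Base case: N(G[0]) = 1, and (5^{0+1} − 1)/4 = 1.
Assume N(G[m]) = (5^{m+1} − 1)/4.
Then N(G[m+1]) = 1 + 5N(G[m]) = 1 + 5·(5^{m+1} − 1)/4 = 1 + (5^{m+2} − 5)/4 = (4 + 5^{m+2} − 5)/4 = (5^{m+2} − 1)/4.
Hence N(G[k]) = (5^{k+1} − 1)/4 for every k ≥ 0, by induction.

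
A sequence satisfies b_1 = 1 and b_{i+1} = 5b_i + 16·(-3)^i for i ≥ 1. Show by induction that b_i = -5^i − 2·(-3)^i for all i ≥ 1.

Base case: b_1 = 1, and -5^1 − 2·(-3)^1 = -5 + 6 = 1.
Assume b_j = -5^j − 2·(-3)^j for some j ≥ 1.
Then b_{j+1} = 5b_j + 16·(-3)^j = 5·(-5^j − 2·(-3)^j) + 16·(-3)^j = -5^{j+1} − 10·(-3)^j + 16·(-3)^j = -5^{j+1} + 6·(-3)^j = -5^{j+1} − 2·(-3)^{j+1}.
By induction, b_i = -5^i − 2·(-3)^i for all i ≥ 1.

b_i = -5^i − 2·(-3)^i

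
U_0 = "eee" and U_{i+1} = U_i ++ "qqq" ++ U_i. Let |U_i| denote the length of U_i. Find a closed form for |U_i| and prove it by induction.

Claim: |U_i| = 6·2^i − 3.

Base case: |U_0| = 3, and 6·2^0 − 3 = 3.
Assume |U_j| = 6·2^j − 3.
Then |U_{j+1}| = |U_j| + 3 + |U_j| = 2|U_j| + 3 = 2(6·2^j − 3) + 3 = 6·2^{j+1} − 6 + 3 = 6·2^{j+1} − 3.
Hence |U_i| = 6·2^i − 3 for every i ≥ 0, by induction.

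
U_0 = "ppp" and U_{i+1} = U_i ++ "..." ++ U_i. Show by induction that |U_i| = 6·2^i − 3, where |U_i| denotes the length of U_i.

Base case: |U_0| = 3, and 6·2^0 − 3 = 3.
Assume |U_k| = 6·2^k − 3.
Then |U_{k+1}| = |U_k| + 3 + |U_k| = 2|U_k| + 3 = 2(6·2^k − 3) + 3 = 6·2^{k+1} − 6 + 3 = 6·2^{k+1} − 3.
By induction, |U_i| = 6·2^i − 3 for all i ≥ 0.

|U_i| = 6·2^i − 3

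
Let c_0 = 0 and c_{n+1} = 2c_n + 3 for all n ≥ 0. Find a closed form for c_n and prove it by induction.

Claim: c_n = 3·2^n − 3.

Base case: c_0 = 0, and 3·2^0 − 3 = 3 − 3 = 0.
Assume c_k = 3·2^k − 3 for some k ≥ 0.
Then c_{k+1} = 2c_k + 3 = 2·(3·2^k − 3) + 3 = 6·2^k − 6 + 3 = 3·2^{k+1} − 3.
So the formula holds for k+1, and by induction c_n = 3·2^n − 3 for all n ≥ 0.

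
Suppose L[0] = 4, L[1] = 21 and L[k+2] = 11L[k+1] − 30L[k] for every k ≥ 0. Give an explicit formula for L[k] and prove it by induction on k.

Claim: L[k] = 3·5^k + 6^k.

Base cases: L[0] = 4 and 3·5^0 + 6^0 = 4; L[1] = 21 and 3·5^1 + 6^1 = 21.
Assume L[j] = 3·5^j + 6^j for all 0 ≤ j ≤ m, where m ≥ 1.
Then L[m+1] = 11L[m] − 30L[m−1] = 11·(3·5^m + 6^m) − 30·(3·5^{m−1} + 6^{m−1}) = 3·(11·5 − 30)5^{m−1} + (11·6 − 30)6^{m−1} = 75·5^{m−1} + 36·6^{m−1} = 3·5^{m+1} + 6^{m+1}.
By strong induction, L[k] = 3·5^k + 6^k for all k ≥ 0.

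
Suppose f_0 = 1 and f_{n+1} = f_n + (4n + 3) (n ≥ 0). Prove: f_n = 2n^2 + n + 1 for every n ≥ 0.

Base case: f_0 = 1, and 2·0^2 + 0 + 1 = 1.
Assume f_k = 2k^2 + k + 1.
Then f_{k+1} = f_k + (4k + 3) = (2k^2 + k + 1) + (4k + 3) = 2k^2 + 5k + 4,
and 2·(k+1)^2 + (k+1) + 1 = 2k^2 + 5k + 4.
By induction, f_n = 2n^2 + n + 1 for all n ≥ 0.

f_n = 2n^2 + n + 1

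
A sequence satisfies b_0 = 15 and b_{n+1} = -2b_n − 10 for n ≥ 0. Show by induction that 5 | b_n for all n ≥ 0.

Base case: b_0 = 15 = 5·3, so 5 | b_0.
Assume 5 | b_m, so b_m = 5t for some integer t.
Then b_{m+1} = -2b_m − 10 = -2·(5t) − 10 = 5(-2t − 2), so 5 | b_{m+1}.
So the property holds for m+1, and by induction 5 | b_n for all n ≥ 0.

5 | b_n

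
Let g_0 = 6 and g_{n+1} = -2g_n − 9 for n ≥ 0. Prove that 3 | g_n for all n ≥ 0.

Base case: g_0 = 6 = 3·2, so 3 | g_0.
Assume 3 | g_j, so g_j = 3t for some integer t.
Then g_{j+1} = -2g_j − 9 = -2·(3t) − 9 = 3(-2t − 3), so 3 | g_{j+1}.
So the property holds for j+1, and by induction 3 | g_n for all n ≥ 0.

3 | g_n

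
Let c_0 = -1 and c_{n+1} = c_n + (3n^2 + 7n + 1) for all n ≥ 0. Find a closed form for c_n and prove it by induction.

Claim: c_n = n^3 + 2n^2 − 2n − 1.

Base case: c_0 = -1, and 0^3 + 2·0^2 − 2·0 − 1 = -1.
Assume c_j = j^3 + 2j^2 − 2j − 1.
Then c_{j+1} = c_j + (3j^2 + 7j + 1) = (j^3 + 2j^2 − 2j − 1) + (3j^2 + 7j + 1) = j^3 + 5j^2 + 5j,
and (j+1)^3 + 2·(j+1)^2 − 2·(j+1) − 1 = j^3 + 5j^2 + 5j.
By induction, c_n = n^3 + 2n^2 − 2n − 1 for all n ≥ 0.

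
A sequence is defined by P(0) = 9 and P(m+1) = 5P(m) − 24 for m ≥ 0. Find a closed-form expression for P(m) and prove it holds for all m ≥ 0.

Claim: P(m) = 3·5^m + 6.

Base case: P(0) = 9, and 3·5^0 + 6 = 3 + 6 = 9.
Assume P(k) = 3·5^k + 6 for some k ≥ 0.
Then P(k+1) = 5P(k) − 24 = 5·(3·5^k + 6) − 24 = 15·5^k + 30 − 24 = 3·5^{k+1} + 6.
Hence P(m) = 3·5^m + 6 for every m ≥ 0, by induction.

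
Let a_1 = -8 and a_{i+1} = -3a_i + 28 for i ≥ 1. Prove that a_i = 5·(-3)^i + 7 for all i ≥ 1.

Base case: a_1 = -8, and 5·(-3)^1 + 7 = -15 + 7 = -8.
Assume a_j = 5·(-3)^j + 7 for some j ≥ 1.
Then a_{j+1} = -3a_j + 28 = -3·(5·(-3)^j + 7) + 28 = -15·(-3)^j − 21 + 28 = 5·(-3)^{j+1} + 7.
Hence a_i = 5·(-3)^i + 7 for every i ≥ 1, by induction.

a_i = 5·(-3)^i + 7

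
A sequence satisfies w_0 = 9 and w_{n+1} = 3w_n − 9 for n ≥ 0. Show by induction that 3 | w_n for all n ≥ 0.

Base case: w_0 = 9 = 3·3, so 3 | w_0.
Assume 3 | w_k, so w_k = 3t for some integer t.
Then w_{k+1} = 3w_k − 9 = 3·(3t) − 9 = 3(3t − 3), so 3 | w_{k+1}.
By induction, 3 | w_n for all n ≥ 0.

3 | w_n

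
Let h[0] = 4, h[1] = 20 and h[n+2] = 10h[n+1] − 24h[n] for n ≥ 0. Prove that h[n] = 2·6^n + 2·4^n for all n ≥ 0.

Base cases: h[0] = 4 and 2·6^0 + 2·4^0 = 4; h[1] = 20 and 2·6^1 + 2·4^1 = 20.
Assume h[i] = 2·6^i + 2·4^i for all 0 ≤ i ≤ j, where j ≥ 1.
Then h[j+1] = 10h[j] − 24h[j−1] = 10·(2·6^j + 2·4^j) − 24·(2·6^{j−1} + 2·4^{j−1}) = 2·(10·6 − 24)6^{j−1} + 2·(10·4 − 24)4^{j−1} = 72·6^{j−1} + 32·4^{j−1} = 2·6^{j+1} + 2·4^{j+1}.
So the formula holds for j+1, and by strong induction h[n] = 2·6^n + 2·4^n for all n ≥ 0.

h[n] = 2·6^n + 2·4^n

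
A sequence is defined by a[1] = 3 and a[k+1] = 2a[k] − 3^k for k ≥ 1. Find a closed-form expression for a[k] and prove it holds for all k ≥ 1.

Claim: a[k] = 3·2^k − 3^k.

Base case: a[1] = 3, and 3·2^1 − 3^1 = 6 − 3 = 3.
Assume a[m] = 3·2^m − 3^m for some m ≥ 1.
Then a[m+1] = 2a[m] − 3^m = 2·(3·2^m − 3^m) − 3^m = 3·2^{m+1} − 2·3^m − 3^m = 3·2^{m+1} − 3·3^m = 3·2^{m+1} − 3^{m+1}.
This completes the inductive step, so a[k] = 3·2^k − 3^k for all k ≥ 1.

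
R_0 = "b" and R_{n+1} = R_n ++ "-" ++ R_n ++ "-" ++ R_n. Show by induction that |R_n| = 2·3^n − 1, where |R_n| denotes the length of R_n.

Base case: |R_0| = 1, and 2·3^0 − 1 = 1.
Assume |R_r| = 2·3^r − 1.
Then |R_{r+1}| = 3|R_r| + 2 = 3(2·3^r − 1) + 2 = 2·3^{r+1} − 3 + 2 = 2·3^{r+1} − 1.
So the formula holds for r+1, and by induction |R_n| = 2·3^n − 1 for all n ≥ 0.

|R_n| = 2·3^n − 1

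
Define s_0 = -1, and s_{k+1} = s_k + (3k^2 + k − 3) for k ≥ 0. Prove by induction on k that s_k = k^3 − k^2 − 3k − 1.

Base case: s_0 = -1, and 0^3 − 0^2 − 3·0 − 1 = -1.
Assume s_r = r^3 − r^2 − 3r − 1.
Then s_{r+1} = s_r + (3r^2 + r − 3) = (r^3 − r^2 − 3r − 1) + (3r^2 + r − 3) = r^3 + 2r^2 − 2r − 4,
and (r+1)^3 − (r+1)^2 − 3·(r+1) − 1 = r^3 + 2r^2 − 2r − 4.
Hence s_k = k^3 − k^2 − 3k − 1 for every k ≥ 0, by induction.

s_k = k^3 − k^2 − 3k − 1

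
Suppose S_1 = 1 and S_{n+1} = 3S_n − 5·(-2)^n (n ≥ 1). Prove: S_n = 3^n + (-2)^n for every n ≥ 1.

Base case: S_1 = 1, and 3^1 + (-2)^1 = 3 − 2 = 1.
Assume S_k = 3^k + (-2)^k for some k ≥ 1.
Then S_{k+1} = 3S_k − 5·(-2)^k = 3·(3^k + (-2)^k) − 5·(-2)^k = 3^{k+1} + 3·(-2)^k − 5·(-2)^k = 3^{k+1} − 2·(-2)^k = 3^{k+1} + (-2)^{k+1}.
By induction, S_n = 3^n + (-2)^n for all n ≥ 1.

S_n = 3^n + (-2)^n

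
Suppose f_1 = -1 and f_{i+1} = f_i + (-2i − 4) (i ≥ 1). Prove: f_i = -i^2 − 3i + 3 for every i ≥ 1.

Base case: f_1 = -1, and -1^2 − 3·1 + 3 = -1.
Assume f_m = -m^2 − 3m + 3.
Then f_{m+1} = f_m + (-2m − 4) = (-m^2 − 3m + 3) + (-2m − 4) = -m^2 − 5m − 1,
and -(m+1)^2 − 3·(m+1) + 3 = -m^2 − 5m − 1.
Hence f_i = -i^2 − 3i + 3 for every i ≥ 1, by induction.

f_i = -i^2 − 3i + 3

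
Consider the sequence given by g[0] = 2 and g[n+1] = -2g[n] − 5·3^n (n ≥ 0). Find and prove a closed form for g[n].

Claim: g[n] = 3·(-2)^n − 3^n.

Base case: g[0] = 2, and 3·(-2)^0 − 3^0 = 3 − 1 = 2.
Assume g[k] = 3·(-2)^k − 3^k for some k ≥ 0.
Then g[k+1] = -2g[k] − 5·3^k = -2·(3·(-2)^k − 3^k) − 5·3^k = 3·(-2)^{k+1} + 2·3^k − 5·3^k = 3·(-2)^{k+1} − 3·3^k = 3·(-2)^{k+1} − 3^{k+1}.
So the formula holds for k+1, and by induction g[n] = 3·(-2)^n − 3^n for all n ≥ 0.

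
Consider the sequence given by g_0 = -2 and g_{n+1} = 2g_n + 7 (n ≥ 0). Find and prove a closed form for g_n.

Claim: g_n = 5·2^n − 7.

Base case: g_0 = -2, and 5·2^0 − 7 = 5 − 7 = -2.
Assume g_r = 5·2^r − 7 for some r ≥ 0.
Then g_{r+1} = 2g_r + 7 = 2·(5·2^r − 7) + 7 = 10·2^r − 14 + 7 = 5·2^{r+1} − 7.
By induction, g_n = 5·2^n − 7 for all n ≥ 0.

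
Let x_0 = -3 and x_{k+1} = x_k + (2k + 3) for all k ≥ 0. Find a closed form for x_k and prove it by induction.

Claim: x_k = k^2 + 2k − 3.

Base case: x_0 = -3, and 0^2 + 2·0 − 3 = -3.
Assume x_j = j^2 + 2j − 3.
Then x_{j+1} = x_j + (2j + 3) = (j^2 + 2j − 3) + (2j + 3) = j^2 + 4j,
and (j+1)^2 + 2·(j+1) − 3 = j^2 + 4j.
This completes the inductive step, so x_k = k^2 + 2k − 3 for all k ≥ 0.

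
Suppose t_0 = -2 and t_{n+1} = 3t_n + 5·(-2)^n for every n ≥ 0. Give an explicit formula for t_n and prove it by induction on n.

Claim: t_n = -3^n − (-2)^n.

Base case: t_0 = -2, and -3^0 − (-2)^0 = -1 − 1 = -2.
Assume t_r = -3^r − (-2)^r for some r ≥ 0.
Then t_{r+1} = 3t_r + 5·(-2)^r = 3·(-3^r − (-2)^r) + 5·(-2)^r = -3^{r+1} − 3·(-2)^r + 5·(-2)^r = -3^{r+1} + 2·(-2)^r = -3^{r+1} − (-2)^{r+1}.
This completes the inductive step, so t_n = -3^n − (-2)^n for all n ≥ 0.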